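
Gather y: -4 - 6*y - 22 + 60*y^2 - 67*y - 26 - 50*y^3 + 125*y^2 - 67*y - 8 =-50*y^3 + 185*y^2 - 140*y - 60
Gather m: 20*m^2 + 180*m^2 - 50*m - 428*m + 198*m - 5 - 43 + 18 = 200*m^2 - 280*m - 30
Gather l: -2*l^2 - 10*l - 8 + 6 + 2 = -2*l^2 - 10*l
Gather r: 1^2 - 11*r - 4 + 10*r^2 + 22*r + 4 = 10*r^2 + 11*r + 1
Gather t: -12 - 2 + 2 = -12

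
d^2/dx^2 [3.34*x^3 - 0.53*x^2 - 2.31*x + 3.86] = 20.04*x - 1.06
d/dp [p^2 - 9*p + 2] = 2*p - 9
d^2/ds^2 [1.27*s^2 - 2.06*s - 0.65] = 2.54000000000000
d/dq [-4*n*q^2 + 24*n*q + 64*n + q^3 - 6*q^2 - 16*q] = -8*n*q + 24*n + 3*q^2 - 12*q - 16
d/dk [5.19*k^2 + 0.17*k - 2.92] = 10.38*k + 0.17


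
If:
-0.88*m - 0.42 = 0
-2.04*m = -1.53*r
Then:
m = -0.48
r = -0.64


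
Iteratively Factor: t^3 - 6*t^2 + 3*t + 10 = (t - 5)*(t^2 - t - 2) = (t - 5)*(t - 2)*(t + 1)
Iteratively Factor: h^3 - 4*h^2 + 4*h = (h)*(h^2 - 4*h + 4) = h*(h - 2)*(h - 2)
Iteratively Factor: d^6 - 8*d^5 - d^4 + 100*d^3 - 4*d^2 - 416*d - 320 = (d + 1)*(d^5 - 9*d^4 + 8*d^3 + 92*d^2 - 96*d - 320) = (d - 4)*(d + 1)*(d^4 - 5*d^3 - 12*d^2 + 44*d + 80) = (d - 5)*(d - 4)*(d + 1)*(d^3 - 12*d - 16) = (d - 5)*(d - 4)*(d + 1)*(d + 2)*(d^2 - 2*d - 8) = (d - 5)*(d - 4)^2*(d + 1)*(d + 2)*(d + 2)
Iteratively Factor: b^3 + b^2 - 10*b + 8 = (b + 4)*(b^2 - 3*b + 2) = (b - 2)*(b + 4)*(b - 1)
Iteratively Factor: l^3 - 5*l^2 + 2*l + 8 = (l - 4)*(l^2 - l - 2) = (l - 4)*(l - 2)*(l + 1)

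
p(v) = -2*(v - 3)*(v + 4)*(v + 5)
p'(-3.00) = 32.00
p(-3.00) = 24.00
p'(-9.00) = -256.00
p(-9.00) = 480.00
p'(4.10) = -185.26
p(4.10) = -162.16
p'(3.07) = -116.23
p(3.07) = -7.99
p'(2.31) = -73.46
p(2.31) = 63.65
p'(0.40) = 3.44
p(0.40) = 123.55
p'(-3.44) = 25.56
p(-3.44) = 11.25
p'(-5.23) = -24.60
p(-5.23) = 4.66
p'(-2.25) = 37.62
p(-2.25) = 50.53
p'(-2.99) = 32.12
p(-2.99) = 24.32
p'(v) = -2*(v - 3)*(v + 4) - 2*(v - 3)*(v + 5) - 2*(v + 4)*(v + 5) = -6*v^2 - 24*v + 14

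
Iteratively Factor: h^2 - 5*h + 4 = (h - 1)*(h - 4)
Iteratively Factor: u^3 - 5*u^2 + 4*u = (u - 4)*(u^2 - u) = (u - 4)*(u - 1)*(u)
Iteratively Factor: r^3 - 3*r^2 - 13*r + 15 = (r + 3)*(r^2 - 6*r + 5) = (r - 5)*(r + 3)*(r - 1)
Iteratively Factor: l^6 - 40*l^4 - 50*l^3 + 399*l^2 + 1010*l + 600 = (l + 4)*(l^5 - 4*l^4 - 24*l^3 + 46*l^2 + 215*l + 150) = (l - 5)*(l + 4)*(l^4 + l^3 - 19*l^2 - 49*l - 30) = (l - 5)^2*(l + 4)*(l^3 + 6*l^2 + 11*l + 6) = (l - 5)^2*(l + 2)*(l + 4)*(l^2 + 4*l + 3) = (l - 5)^2*(l + 2)*(l + 3)*(l + 4)*(l + 1)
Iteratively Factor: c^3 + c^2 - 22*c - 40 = (c + 4)*(c^2 - 3*c - 10) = (c - 5)*(c + 4)*(c + 2)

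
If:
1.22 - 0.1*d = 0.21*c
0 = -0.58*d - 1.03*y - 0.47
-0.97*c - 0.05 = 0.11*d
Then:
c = -1.88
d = 16.16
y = -9.55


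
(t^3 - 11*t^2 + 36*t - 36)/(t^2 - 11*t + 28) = (t^3 - 11*t^2 + 36*t - 36)/(t^2 - 11*t + 28)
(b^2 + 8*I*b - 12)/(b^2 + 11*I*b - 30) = (b + 2*I)/(b + 5*I)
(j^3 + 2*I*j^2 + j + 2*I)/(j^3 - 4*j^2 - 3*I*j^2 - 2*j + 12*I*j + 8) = (j^2 + 3*I*j - 2)/(j^2 - 2*j*(2 + I) + 8*I)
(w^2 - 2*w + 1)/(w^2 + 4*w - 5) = (w - 1)/(w + 5)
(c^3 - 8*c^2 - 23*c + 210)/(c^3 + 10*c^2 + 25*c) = (c^2 - 13*c + 42)/(c*(c + 5))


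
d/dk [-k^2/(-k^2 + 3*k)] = -3/(k - 3)^2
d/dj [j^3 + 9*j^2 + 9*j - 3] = 3*j^2 + 18*j + 9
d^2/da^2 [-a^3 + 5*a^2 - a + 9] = 10 - 6*a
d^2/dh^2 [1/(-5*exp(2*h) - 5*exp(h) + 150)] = (-2*(2*exp(h) + 1)^2*exp(h) + (4*exp(h) + 1)*(exp(2*h) + exp(h) - 30))*exp(h)/(5*(exp(2*h) + exp(h) - 30)^3)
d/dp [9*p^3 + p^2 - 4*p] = 27*p^2 + 2*p - 4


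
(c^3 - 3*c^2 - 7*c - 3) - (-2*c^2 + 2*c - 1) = c^3 - c^2 - 9*c - 2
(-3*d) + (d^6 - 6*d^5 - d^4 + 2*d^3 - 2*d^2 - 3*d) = d^6 - 6*d^5 - d^4 + 2*d^3 - 2*d^2 - 6*d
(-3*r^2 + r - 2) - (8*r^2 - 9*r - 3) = -11*r^2 + 10*r + 1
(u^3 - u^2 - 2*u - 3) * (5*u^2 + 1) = 5*u^5 - 5*u^4 - 9*u^3 - 16*u^2 - 2*u - 3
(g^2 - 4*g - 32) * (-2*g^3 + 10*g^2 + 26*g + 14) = -2*g^5 + 18*g^4 + 50*g^3 - 410*g^2 - 888*g - 448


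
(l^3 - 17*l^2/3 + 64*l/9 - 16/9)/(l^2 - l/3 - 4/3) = (3*l^2 - 13*l + 4)/(3*(l + 1))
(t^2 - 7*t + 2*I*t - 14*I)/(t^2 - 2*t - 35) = (t + 2*I)/(t + 5)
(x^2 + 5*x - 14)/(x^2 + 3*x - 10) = (x + 7)/(x + 5)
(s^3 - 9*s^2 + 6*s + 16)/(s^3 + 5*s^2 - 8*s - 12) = (s - 8)/(s + 6)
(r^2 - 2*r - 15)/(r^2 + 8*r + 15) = (r - 5)/(r + 5)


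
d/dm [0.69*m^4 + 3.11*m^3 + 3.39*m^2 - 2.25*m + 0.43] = 2.76*m^3 + 9.33*m^2 + 6.78*m - 2.25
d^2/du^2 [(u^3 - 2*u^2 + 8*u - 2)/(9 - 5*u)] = 2*(-25*u^3 + 135*u^2 - 243*u - 148)/(125*u^3 - 675*u^2 + 1215*u - 729)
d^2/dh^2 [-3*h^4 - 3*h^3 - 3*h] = 18*h*(-2*h - 1)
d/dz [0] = 0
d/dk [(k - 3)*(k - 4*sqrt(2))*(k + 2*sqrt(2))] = 3*k^2 - 6*k - 4*sqrt(2)*k - 16 + 6*sqrt(2)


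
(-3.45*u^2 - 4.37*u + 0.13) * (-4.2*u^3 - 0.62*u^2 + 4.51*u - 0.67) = 14.49*u^5 + 20.493*u^4 - 13.3961*u^3 - 17.4778*u^2 + 3.5142*u - 0.0871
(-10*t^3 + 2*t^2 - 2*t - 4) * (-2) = 20*t^3 - 4*t^2 + 4*t + 8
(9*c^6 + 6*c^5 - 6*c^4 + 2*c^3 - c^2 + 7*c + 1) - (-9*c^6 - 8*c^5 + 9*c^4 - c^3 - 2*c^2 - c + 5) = 18*c^6 + 14*c^5 - 15*c^4 + 3*c^3 + c^2 + 8*c - 4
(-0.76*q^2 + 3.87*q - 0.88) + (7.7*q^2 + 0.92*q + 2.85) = 6.94*q^2 + 4.79*q + 1.97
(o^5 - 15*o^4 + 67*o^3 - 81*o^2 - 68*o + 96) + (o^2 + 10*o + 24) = o^5 - 15*o^4 + 67*o^3 - 80*o^2 - 58*o + 120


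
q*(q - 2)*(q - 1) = q^3 - 3*q^2 + 2*q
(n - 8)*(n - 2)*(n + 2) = n^3 - 8*n^2 - 4*n + 32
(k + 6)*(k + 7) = k^2 + 13*k + 42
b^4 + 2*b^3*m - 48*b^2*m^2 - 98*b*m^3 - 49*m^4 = (b - 7*m)*(b + m)^2*(b + 7*m)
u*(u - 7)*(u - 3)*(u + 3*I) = u^4 - 10*u^3 + 3*I*u^3 + 21*u^2 - 30*I*u^2 + 63*I*u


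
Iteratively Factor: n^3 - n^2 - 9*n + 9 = (n - 1)*(n^2 - 9) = (n - 1)*(n + 3)*(n - 3)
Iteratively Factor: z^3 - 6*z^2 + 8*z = (z - 2)*(z^2 - 4*z) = (z - 4)*(z - 2)*(z)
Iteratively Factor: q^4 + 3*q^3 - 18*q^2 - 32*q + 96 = (q - 2)*(q^3 + 5*q^2 - 8*q - 48) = (q - 3)*(q - 2)*(q^2 + 8*q + 16) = (q - 3)*(q - 2)*(q + 4)*(q + 4)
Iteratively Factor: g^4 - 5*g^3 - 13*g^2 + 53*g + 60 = (g - 5)*(g^3 - 13*g - 12) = (g - 5)*(g + 1)*(g^2 - g - 12) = (g - 5)*(g + 1)*(g + 3)*(g - 4)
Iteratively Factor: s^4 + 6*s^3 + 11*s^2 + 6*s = (s + 1)*(s^3 + 5*s^2 + 6*s) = (s + 1)*(s + 2)*(s^2 + 3*s) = (s + 1)*(s + 2)*(s + 3)*(s)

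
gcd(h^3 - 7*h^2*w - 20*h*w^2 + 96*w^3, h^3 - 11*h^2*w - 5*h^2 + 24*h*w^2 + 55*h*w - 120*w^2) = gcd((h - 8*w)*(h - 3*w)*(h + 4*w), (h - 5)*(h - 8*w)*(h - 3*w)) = h^2 - 11*h*w + 24*w^2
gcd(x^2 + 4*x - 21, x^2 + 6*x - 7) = x + 7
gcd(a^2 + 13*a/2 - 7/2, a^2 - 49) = a + 7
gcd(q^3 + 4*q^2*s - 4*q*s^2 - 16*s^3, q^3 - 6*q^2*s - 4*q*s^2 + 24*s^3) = q^2 - 4*s^2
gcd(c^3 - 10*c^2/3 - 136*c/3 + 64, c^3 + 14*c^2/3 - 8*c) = c^2 + 14*c/3 - 8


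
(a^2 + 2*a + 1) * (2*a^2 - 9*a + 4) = 2*a^4 - 5*a^3 - 12*a^2 - a + 4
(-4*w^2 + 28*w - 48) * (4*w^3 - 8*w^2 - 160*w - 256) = -16*w^5 + 144*w^4 + 224*w^3 - 3072*w^2 + 512*w + 12288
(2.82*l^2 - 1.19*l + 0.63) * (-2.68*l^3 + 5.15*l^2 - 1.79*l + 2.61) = -7.5576*l^5 + 17.7122*l^4 - 12.8647*l^3 + 12.7348*l^2 - 4.2336*l + 1.6443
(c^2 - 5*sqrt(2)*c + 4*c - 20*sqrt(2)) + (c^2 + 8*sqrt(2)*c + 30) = 2*c^2 + 4*c + 3*sqrt(2)*c - 20*sqrt(2) + 30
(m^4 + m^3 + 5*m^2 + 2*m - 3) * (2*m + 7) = 2*m^5 + 9*m^4 + 17*m^3 + 39*m^2 + 8*m - 21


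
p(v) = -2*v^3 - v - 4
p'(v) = -6*v^2 - 1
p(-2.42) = 26.76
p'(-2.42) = -36.14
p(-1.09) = -0.32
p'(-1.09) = -8.13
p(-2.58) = 32.93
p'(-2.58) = -40.94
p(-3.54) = 88.26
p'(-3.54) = -76.19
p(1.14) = -8.10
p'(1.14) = -8.80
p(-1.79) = 9.26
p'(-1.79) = -20.22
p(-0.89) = -1.70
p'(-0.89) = -5.75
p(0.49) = -4.73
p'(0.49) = -2.44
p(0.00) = -4.00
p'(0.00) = -1.00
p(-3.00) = 53.00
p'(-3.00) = -55.00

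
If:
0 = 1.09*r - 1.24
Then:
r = 1.14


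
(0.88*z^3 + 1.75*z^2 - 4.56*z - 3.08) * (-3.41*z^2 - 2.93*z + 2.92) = -3.0008*z^5 - 8.5459*z^4 + 12.9917*z^3 + 28.9736*z^2 - 4.2908*z - 8.9936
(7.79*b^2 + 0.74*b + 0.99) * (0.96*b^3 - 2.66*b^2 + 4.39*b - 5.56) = 7.4784*b^5 - 20.011*b^4 + 33.1801*b^3 - 42.6972*b^2 + 0.2317*b - 5.5044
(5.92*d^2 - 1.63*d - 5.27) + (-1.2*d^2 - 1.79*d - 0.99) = 4.72*d^2 - 3.42*d - 6.26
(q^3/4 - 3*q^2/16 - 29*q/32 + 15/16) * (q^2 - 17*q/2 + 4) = q^5/4 - 37*q^4/16 + 27*q^3/16 + 505*q^2/64 - 371*q/32 + 15/4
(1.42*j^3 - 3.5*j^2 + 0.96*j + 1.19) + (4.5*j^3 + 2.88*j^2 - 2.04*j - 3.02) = 5.92*j^3 - 0.62*j^2 - 1.08*j - 1.83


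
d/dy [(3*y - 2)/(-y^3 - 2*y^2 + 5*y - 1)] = (6*y^3 - 8*y + 7)/(y^6 + 4*y^5 - 6*y^4 - 18*y^3 + 29*y^2 - 10*y + 1)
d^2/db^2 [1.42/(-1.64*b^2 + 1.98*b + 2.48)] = (-7.638464*b^2 + 9.222048*b + 1.42*(3.28*b - 1.98)*(6.56*b - 3.96) + 11.550848)/(-1.64*b^2 + 1.98*b + 2.48)^3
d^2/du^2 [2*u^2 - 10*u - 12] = 4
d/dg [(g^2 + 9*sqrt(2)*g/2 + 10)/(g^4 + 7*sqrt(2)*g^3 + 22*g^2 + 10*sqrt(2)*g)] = (-4*g^5 - 41*sqrt(2)*g^4 - 332*g^3 - 598*sqrt(2)*g^2 - 880*g - 200*sqrt(2))/(2*g^2*(g^6 + 14*sqrt(2)*g^5 + 142*g^4 + 328*sqrt(2)*g^3 + 764*g^2 + 440*sqrt(2)*g + 200))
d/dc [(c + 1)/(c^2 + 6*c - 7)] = (c^2 + 6*c - 2*(c + 1)*(c + 3) - 7)/(c^2 + 6*c - 7)^2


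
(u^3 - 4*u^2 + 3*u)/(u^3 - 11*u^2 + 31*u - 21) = u/(u - 7)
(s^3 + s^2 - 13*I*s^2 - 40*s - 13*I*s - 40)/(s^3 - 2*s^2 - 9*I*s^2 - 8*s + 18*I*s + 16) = (s^2 + s*(1 - 5*I) - 5*I)/(s^2 - s*(2 + I) + 2*I)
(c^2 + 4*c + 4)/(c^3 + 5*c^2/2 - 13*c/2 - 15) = 2*(c + 2)/(2*c^2 + c - 15)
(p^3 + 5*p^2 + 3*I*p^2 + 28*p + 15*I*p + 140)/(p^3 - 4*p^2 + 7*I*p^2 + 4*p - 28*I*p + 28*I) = (p^2 + p*(5 - 4*I) - 20*I)/(p^2 - 4*p + 4)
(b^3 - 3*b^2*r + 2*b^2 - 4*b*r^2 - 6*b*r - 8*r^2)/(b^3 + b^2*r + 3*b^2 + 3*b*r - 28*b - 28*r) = (b^2 - 4*b*r + 2*b - 8*r)/(b^2 + 3*b - 28)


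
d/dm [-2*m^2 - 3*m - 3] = -4*m - 3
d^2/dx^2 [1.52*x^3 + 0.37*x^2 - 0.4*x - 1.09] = 9.12*x + 0.74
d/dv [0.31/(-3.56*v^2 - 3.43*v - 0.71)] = (2.2072*v + 1.0633)/(3.56*v^2 + 3.43*v + 0.71)^2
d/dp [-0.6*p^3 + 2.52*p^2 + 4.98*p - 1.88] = -1.8*p^2 + 5.04*p + 4.98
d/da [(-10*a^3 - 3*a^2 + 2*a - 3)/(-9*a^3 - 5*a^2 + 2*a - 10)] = (23*a^4 - 4*a^3 + 223*a^2 + 30*a - 14)/(81*a^6 + 90*a^5 - 11*a^4 + 160*a^3 + 104*a^2 - 40*a + 100)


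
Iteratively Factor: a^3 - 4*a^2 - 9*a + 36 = (a - 4)*(a^2 - 9) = (a - 4)*(a - 3)*(a + 3)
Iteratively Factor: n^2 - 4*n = (n)*(n - 4)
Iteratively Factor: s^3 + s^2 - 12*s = (s - 3)*(s^2 + 4*s) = (s - 3)*(s + 4)*(s)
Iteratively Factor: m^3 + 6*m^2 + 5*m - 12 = (m + 4)*(m^2 + 2*m - 3) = (m - 1)*(m + 4)*(m + 3)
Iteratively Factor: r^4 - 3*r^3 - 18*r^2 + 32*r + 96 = (r - 4)*(r^3 + r^2 - 14*r - 24) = (r - 4)^2*(r^2 + 5*r + 6) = (r - 4)^2*(r + 3)*(r + 2)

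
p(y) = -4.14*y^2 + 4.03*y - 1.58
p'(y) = 4.03 - 8.28*y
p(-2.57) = -39.28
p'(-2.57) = 25.31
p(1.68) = -6.49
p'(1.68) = -9.88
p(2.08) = -11.11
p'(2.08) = -13.19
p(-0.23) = -2.73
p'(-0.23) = 5.93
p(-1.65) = -19.50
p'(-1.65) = 17.69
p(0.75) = -0.89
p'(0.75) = -2.18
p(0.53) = -0.61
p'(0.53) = -0.36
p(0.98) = -1.61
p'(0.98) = -4.08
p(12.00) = -549.38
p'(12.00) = -95.33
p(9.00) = -300.65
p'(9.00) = -70.49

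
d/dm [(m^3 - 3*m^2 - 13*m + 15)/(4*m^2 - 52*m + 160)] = (m^2 - 16*m - 13)/(4*(m^2 - 16*m + 64))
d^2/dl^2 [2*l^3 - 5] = 12*l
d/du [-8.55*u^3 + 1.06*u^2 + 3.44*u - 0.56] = -25.65*u^2 + 2.12*u + 3.44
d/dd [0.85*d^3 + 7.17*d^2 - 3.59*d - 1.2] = 2.55*d^2 + 14.34*d - 3.59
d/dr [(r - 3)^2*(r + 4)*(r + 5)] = 4*r^3 + 9*r^2 - 50*r - 39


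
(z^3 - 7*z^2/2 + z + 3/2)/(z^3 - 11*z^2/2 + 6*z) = (2*z^3 - 7*z^2 + 2*z + 3)/(z*(2*z^2 - 11*z + 12))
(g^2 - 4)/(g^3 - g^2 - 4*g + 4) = 1/(g - 1)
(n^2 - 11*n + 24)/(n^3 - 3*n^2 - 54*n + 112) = (n - 3)/(n^2 + 5*n - 14)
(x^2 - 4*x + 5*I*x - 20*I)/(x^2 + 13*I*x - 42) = (x^2 + x*(-4 + 5*I) - 20*I)/(x^2 + 13*I*x - 42)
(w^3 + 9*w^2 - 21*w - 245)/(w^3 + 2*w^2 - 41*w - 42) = (w^2 + 2*w - 35)/(w^2 - 5*w - 6)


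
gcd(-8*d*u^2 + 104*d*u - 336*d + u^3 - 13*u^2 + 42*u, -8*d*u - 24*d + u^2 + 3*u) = -8*d + u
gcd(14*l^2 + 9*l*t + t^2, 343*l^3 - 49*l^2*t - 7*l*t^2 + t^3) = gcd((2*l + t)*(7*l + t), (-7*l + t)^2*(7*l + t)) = 7*l + t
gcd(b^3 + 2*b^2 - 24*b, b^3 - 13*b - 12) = b - 4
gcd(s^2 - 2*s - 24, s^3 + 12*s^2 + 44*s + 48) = s + 4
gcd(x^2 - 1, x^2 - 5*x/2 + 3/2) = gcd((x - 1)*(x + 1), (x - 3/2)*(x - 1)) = x - 1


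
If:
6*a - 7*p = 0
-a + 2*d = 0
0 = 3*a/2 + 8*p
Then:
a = 0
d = 0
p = 0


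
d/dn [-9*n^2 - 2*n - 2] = -18*n - 2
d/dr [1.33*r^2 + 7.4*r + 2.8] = 2.66*r + 7.4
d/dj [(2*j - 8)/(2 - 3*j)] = -20/(3*j - 2)^2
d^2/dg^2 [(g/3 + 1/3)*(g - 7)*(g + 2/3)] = 2*g - 32/9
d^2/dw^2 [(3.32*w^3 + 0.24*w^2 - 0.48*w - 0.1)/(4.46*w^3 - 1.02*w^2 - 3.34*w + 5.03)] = (39.7546560000001*w^6 + 239.44848*w^5 - 883.08*w^4 + 23.106928*w^3 - 189.739632*w^2 + 500.634*w - 7.241)/(88.716536*w^9 - 60.868296*w^8 - 185.39328*w^7 + 390.269004*w^6 + 1.54226399999997*w^5 - 468.009852*w^4 + 404.083562*w^3 + 90.91725*w^2 - 253.515018*w + 127.263527)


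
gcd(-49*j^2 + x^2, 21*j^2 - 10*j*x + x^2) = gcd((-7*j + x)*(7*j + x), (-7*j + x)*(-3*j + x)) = -7*j + x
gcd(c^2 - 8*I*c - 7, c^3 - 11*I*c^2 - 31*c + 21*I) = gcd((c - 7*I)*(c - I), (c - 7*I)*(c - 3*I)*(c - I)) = c^2 - 8*I*c - 7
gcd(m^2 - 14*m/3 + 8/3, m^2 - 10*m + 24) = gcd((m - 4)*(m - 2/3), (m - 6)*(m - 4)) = m - 4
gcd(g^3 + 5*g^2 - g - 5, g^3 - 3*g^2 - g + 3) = g^2 - 1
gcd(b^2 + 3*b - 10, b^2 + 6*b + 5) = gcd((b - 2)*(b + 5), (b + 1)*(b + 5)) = b + 5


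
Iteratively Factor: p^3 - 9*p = (p + 3)*(p^2 - 3*p) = (p - 3)*(p + 3)*(p)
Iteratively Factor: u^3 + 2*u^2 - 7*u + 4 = (u + 4)*(u^2 - 2*u + 1) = (u - 1)*(u + 4)*(u - 1)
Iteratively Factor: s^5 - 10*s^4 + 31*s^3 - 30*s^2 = (s - 3)*(s^4 - 7*s^3 + 10*s^2) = (s - 5)*(s - 3)*(s^3 - 2*s^2) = s*(s - 5)*(s - 3)*(s^2 - 2*s) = s^2*(s - 5)*(s - 3)*(s - 2)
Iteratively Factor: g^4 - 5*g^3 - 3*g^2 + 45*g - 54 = (g - 3)*(g^3 - 2*g^2 - 9*g + 18) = (g - 3)^2*(g^2 + g - 6) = (g - 3)^2*(g + 3)*(g - 2)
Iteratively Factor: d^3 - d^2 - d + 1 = (d - 1)*(d^2 - 1) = (d - 1)^2*(d + 1)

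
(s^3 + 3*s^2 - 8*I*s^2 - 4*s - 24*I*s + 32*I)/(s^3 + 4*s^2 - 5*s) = (s^2 + 4*s*(1 - 2*I) - 32*I)/(s*(s + 5))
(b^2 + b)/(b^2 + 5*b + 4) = b/(b + 4)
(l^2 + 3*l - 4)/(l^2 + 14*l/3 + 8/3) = 3*(l - 1)/(3*l + 2)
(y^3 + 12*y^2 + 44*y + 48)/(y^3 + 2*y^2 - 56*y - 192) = (y + 2)/(y - 8)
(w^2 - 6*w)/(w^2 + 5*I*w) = (w - 6)/(w + 5*I)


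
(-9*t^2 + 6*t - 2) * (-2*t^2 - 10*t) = 18*t^4 + 78*t^3 - 56*t^2 + 20*t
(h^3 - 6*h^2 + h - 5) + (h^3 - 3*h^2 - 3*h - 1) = 2*h^3 - 9*h^2 - 2*h - 6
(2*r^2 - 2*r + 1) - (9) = 2*r^2 - 2*r - 8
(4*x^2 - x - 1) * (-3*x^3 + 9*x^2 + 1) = -12*x^5 + 39*x^4 - 6*x^3 - 5*x^2 - x - 1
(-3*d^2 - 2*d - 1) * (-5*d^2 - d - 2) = 15*d^4 + 13*d^3 + 13*d^2 + 5*d + 2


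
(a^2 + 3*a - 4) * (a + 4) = a^3 + 7*a^2 + 8*a - 16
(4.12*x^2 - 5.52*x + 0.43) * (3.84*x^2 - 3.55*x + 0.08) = 15.8208*x^4 - 35.8228*x^3 + 21.5768*x^2 - 1.9681*x + 0.0344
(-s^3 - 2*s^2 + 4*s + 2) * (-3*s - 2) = 3*s^4 + 8*s^3 - 8*s^2 - 14*s - 4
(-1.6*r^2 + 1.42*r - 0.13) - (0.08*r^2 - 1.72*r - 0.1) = -1.68*r^2 + 3.14*r - 0.03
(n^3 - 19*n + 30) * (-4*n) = -4*n^4 + 76*n^2 - 120*n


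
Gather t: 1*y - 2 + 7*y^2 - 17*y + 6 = 7*y^2 - 16*y + 4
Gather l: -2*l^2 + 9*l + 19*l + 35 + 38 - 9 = -2*l^2 + 28*l + 64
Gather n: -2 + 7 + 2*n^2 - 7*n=2*n^2 - 7*n + 5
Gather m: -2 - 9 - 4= -15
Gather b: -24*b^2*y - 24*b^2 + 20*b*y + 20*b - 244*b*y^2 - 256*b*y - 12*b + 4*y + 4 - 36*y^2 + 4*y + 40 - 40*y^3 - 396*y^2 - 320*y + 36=b^2*(-24*y - 24) + b*(-244*y^2 - 236*y + 8) - 40*y^3 - 432*y^2 - 312*y + 80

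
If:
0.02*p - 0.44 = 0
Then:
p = 22.00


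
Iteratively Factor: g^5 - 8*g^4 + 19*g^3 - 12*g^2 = (g)*(g^4 - 8*g^3 + 19*g^2 - 12*g) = g^2*(g^3 - 8*g^2 + 19*g - 12) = g^2*(g - 4)*(g^2 - 4*g + 3) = g^2*(g - 4)*(g - 1)*(g - 3)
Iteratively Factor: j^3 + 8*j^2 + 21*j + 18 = (j + 3)*(j^2 + 5*j + 6) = (j + 3)^2*(j + 2)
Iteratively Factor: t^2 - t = (t)*(t - 1)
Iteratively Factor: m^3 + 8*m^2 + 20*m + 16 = (m + 4)*(m^2 + 4*m + 4) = (m + 2)*(m + 4)*(m + 2)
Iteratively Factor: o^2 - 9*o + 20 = (o - 5)*(o - 4)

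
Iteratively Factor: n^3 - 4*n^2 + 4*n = (n - 2)*(n^2 - 2*n) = n*(n - 2)*(n - 2)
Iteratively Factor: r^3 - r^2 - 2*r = (r + 1)*(r^2 - 2*r) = (r - 2)*(r + 1)*(r)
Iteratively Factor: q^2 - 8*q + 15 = (q - 3)*(q - 5)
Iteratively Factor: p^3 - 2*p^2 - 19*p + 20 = (p - 1)*(p^2 - p - 20) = (p - 1)*(p + 4)*(p - 5)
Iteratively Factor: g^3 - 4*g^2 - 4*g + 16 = (g + 2)*(g^2 - 6*g + 8) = (g - 4)*(g + 2)*(g - 2)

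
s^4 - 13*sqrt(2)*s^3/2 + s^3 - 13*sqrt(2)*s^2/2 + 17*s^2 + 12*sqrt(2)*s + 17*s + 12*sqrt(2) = (s + 1)*(s - 4*sqrt(2))*(s - 3*sqrt(2))*(s + sqrt(2)/2)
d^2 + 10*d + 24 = (d + 4)*(d + 6)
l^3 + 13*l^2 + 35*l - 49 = (l - 1)*(l + 7)^2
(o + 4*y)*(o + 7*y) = o^2 + 11*o*y + 28*y^2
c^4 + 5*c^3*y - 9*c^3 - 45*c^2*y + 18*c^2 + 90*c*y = c*(c - 6)*(c - 3)*(c + 5*y)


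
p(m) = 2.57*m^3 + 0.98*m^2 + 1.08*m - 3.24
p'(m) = 7.71*m^2 + 1.96*m + 1.08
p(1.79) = 16.57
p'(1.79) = 29.29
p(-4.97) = -299.90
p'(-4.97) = 181.78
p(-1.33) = -8.99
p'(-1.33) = 12.11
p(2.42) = 41.54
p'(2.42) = 50.98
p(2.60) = 51.36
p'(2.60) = 58.30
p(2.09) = 26.76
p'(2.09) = 38.85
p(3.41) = 113.74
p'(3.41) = 97.42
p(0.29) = -2.78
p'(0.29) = 2.30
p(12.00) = 4591.80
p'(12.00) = 1134.84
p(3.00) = 78.21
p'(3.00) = 76.35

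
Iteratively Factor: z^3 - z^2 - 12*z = (z)*(z^2 - z - 12) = z*(z - 4)*(z + 3)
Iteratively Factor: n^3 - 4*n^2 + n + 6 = (n - 2)*(n^2 - 2*n - 3) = (n - 2)*(n + 1)*(n - 3)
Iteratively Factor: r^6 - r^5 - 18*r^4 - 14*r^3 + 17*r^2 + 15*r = (r + 3)*(r^5 - 4*r^4 - 6*r^3 + 4*r^2 + 5*r) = (r + 1)*(r + 3)*(r^4 - 5*r^3 - r^2 + 5*r) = r*(r + 1)*(r + 3)*(r^3 - 5*r^2 - r + 5) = r*(r - 5)*(r + 1)*(r + 3)*(r^2 - 1) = r*(r - 5)*(r - 1)*(r + 1)*(r + 3)*(r + 1)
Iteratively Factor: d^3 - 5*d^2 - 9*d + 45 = (d - 5)*(d^2 - 9) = (d - 5)*(d + 3)*(d - 3)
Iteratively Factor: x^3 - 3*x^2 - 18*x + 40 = (x - 2)*(x^2 - x - 20) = (x - 2)*(x + 4)*(x - 5)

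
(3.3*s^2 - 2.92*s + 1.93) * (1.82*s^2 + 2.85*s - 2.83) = 6.006*s^4 + 4.0906*s^3 - 14.1484*s^2 + 13.7641*s - 5.4619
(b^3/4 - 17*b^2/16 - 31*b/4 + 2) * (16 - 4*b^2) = -b^5 + 17*b^4/4 + 35*b^3 - 25*b^2 - 124*b + 32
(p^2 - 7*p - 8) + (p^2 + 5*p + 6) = 2*p^2 - 2*p - 2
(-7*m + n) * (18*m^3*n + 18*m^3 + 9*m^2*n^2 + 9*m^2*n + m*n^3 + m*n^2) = -126*m^4*n - 126*m^4 - 45*m^3*n^2 - 45*m^3*n + 2*m^2*n^3 + 2*m^2*n^2 + m*n^4 + m*n^3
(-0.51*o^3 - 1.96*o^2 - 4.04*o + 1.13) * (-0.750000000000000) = 0.3825*o^3 + 1.47*o^2 + 3.03*o - 0.8475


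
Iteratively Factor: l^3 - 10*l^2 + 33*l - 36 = (l - 4)*(l^2 - 6*l + 9) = (l - 4)*(l - 3)*(l - 3)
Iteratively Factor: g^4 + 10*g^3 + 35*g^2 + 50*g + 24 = (g + 2)*(g^3 + 8*g^2 + 19*g + 12) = (g + 2)*(g + 4)*(g^2 + 4*g + 3) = (g + 1)*(g + 2)*(g + 4)*(g + 3)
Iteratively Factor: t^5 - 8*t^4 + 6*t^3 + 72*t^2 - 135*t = (t)*(t^4 - 8*t^3 + 6*t^2 + 72*t - 135) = t*(t + 3)*(t^3 - 11*t^2 + 39*t - 45) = t*(t - 3)*(t + 3)*(t^2 - 8*t + 15) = t*(t - 3)^2*(t + 3)*(t - 5)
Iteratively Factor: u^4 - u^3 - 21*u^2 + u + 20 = (u + 1)*(u^3 - 2*u^2 - 19*u + 20) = (u - 5)*(u + 1)*(u^2 + 3*u - 4) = (u - 5)*(u + 1)*(u + 4)*(u - 1)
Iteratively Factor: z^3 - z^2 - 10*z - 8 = (z - 4)*(z^2 + 3*z + 2) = (z - 4)*(z + 1)*(z + 2)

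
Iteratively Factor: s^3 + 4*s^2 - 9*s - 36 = (s + 4)*(s^2 - 9) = (s + 3)*(s + 4)*(s - 3)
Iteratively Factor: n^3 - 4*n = (n - 2)*(n^2 + 2*n) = (n - 2)*(n + 2)*(n)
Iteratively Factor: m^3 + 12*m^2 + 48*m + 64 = (m + 4)*(m^2 + 8*m + 16) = (m + 4)^2*(m + 4)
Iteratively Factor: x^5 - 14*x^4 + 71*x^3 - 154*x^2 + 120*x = (x)*(x^4 - 14*x^3 + 71*x^2 - 154*x + 120) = x*(x - 5)*(x^3 - 9*x^2 + 26*x - 24) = x*(x - 5)*(x - 3)*(x^2 - 6*x + 8) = x*(x - 5)*(x - 4)*(x - 3)*(x - 2)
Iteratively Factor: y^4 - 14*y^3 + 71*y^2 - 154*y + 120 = (y - 5)*(y^3 - 9*y^2 + 26*y - 24) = (y - 5)*(y - 3)*(y^2 - 6*y + 8) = (y - 5)*(y - 3)*(y - 2)*(y - 4)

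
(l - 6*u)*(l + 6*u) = l^2 - 36*u^2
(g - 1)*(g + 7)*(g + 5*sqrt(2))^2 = g^4 + 6*g^3 + 10*sqrt(2)*g^3 + 43*g^2 + 60*sqrt(2)*g^2 - 70*sqrt(2)*g + 300*g - 350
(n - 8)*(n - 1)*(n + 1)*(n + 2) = n^4 - 6*n^3 - 17*n^2 + 6*n + 16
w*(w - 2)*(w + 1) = w^3 - w^2 - 2*w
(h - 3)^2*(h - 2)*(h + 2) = h^4 - 6*h^3 + 5*h^2 + 24*h - 36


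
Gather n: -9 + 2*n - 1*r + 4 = 2*n - r - 5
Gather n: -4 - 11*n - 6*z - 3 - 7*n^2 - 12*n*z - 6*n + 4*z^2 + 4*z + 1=-7*n^2 + n*(-12*z - 17) + 4*z^2 - 2*z - 6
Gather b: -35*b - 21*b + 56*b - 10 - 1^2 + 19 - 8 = 0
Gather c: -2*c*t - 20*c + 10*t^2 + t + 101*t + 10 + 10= c*(-2*t - 20) + 10*t^2 + 102*t + 20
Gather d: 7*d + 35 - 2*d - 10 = 5*d + 25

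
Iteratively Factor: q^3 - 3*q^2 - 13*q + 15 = (q - 1)*(q^2 - 2*q - 15) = (q - 1)*(q + 3)*(q - 5)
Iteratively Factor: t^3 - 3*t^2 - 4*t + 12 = (t - 2)*(t^2 - t - 6) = (t - 2)*(t + 2)*(t - 3)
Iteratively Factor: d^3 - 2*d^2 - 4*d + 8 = (d + 2)*(d^2 - 4*d + 4) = (d - 2)*(d + 2)*(d - 2)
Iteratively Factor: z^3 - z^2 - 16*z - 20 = (z + 2)*(z^2 - 3*z - 10) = (z - 5)*(z + 2)*(z + 2)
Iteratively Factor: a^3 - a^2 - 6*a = (a)*(a^2 - a - 6) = a*(a - 3)*(a + 2)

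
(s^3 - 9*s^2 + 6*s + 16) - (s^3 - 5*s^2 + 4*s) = -4*s^2 + 2*s + 16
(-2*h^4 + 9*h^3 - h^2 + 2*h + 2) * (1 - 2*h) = 4*h^5 - 20*h^4 + 11*h^3 - 5*h^2 - 2*h + 2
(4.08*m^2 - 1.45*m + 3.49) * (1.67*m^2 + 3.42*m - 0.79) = 6.8136*m^4 + 11.5321*m^3 - 2.3539*m^2 + 13.0813*m - 2.7571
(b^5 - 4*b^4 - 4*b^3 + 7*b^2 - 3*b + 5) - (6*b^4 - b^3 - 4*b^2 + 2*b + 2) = b^5 - 10*b^4 - 3*b^3 + 11*b^2 - 5*b + 3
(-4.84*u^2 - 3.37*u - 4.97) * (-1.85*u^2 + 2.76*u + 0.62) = 8.954*u^4 - 7.1239*u^3 - 3.1075*u^2 - 15.8066*u - 3.0814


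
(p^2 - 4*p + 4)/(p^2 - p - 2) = (p - 2)/(p + 1)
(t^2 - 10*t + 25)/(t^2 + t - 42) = (t^2 - 10*t + 25)/(t^2 + t - 42)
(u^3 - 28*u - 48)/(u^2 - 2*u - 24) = u + 2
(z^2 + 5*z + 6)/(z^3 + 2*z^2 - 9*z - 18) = 1/(z - 3)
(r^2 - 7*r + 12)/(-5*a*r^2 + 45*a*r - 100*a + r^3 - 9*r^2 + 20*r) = (r - 3)/(-5*a*r + 25*a + r^2 - 5*r)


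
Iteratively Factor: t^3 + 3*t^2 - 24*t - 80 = (t + 4)*(t^2 - t - 20) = (t - 5)*(t + 4)*(t + 4)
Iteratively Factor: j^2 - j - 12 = (j - 4)*(j + 3)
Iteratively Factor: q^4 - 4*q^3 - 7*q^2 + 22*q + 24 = (q + 2)*(q^3 - 6*q^2 + 5*q + 12) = (q - 3)*(q + 2)*(q^2 - 3*q - 4) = (q - 4)*(q - 3)*(q + 2)*(q + 1)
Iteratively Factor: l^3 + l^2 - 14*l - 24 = (l + 2)*(l^2 - l - 12) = (l - 4)*(l + 2)*(l + 3)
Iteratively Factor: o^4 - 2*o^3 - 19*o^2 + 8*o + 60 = (o - 2)*(o^3 - 19*o - 30) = (o - 5)*(o - 2)*(o^2 + 5*o + 6) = (o - 5)*(o - 2)*(o + 3)*(o + 2)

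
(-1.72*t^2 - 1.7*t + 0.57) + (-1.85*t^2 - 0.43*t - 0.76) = -3.57*t^2 - 2.13*t - 0.19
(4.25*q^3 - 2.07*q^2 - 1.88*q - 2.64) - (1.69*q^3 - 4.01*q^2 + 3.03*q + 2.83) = 2.56*q^3 + 1.94*q^2 - 4.91*q - 5.47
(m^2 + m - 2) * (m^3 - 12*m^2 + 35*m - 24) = m^5 - 11*m^4 + 21*m^3 + 35*m^2 - 94*m + 48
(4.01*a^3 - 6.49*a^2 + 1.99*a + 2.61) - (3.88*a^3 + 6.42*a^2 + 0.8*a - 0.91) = 0.13*a^3 - 12.91*a^2 + 1.19*a + 3.52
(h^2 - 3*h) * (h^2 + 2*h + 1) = h^4 - h^3 - 5*h^2 - 3*h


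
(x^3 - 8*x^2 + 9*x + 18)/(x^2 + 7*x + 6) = (x^2 - 9*x + 18)/(x + 6)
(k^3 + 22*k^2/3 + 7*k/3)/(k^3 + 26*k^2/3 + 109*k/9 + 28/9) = 3*k/(3*k + 4)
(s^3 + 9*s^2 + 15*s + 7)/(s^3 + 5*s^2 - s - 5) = (s^2 + 8*s + 7)/(s^2 + 4*s - 5)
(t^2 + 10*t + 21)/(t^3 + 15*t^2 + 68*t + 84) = (t + 3)/(t^2 + 8*t + 12)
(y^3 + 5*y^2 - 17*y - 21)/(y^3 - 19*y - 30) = (-y^3 - 5*y^2 + 17*y + 21)/(-y^3 + 19*y + 30)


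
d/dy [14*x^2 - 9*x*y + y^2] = -9*x + 2*y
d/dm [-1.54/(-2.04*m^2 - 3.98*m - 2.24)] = (-6.2832*m - 6.1292)/(2.04*m^2 + 3.98*m + 2.24)^2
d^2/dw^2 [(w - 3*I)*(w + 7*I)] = 2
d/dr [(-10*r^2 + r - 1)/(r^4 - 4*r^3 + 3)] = (4*r^2*(r - 3)*(10*r^2 - r + 1) + (1 - 20*r)*(r^4 - 4*r^3 + 3))/(r^4 - 4*r^3 + 3)^2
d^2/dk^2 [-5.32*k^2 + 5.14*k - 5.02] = -10.6400000000000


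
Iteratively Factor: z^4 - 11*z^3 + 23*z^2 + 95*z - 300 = (z - 5)*(z^3 - 6*z^2 - 7*z + 60) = (z - 5)^2*(z^2 - z - 12) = (z - 5)^2*(z - 4)*(z + 3)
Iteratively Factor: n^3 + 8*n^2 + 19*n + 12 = (n + 4)*(n^2 + 4*n + 3) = (n + 3)*(n + 4)*(n + 1)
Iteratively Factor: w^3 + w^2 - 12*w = (w + 4)*(w^2 - 3*w) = w*(w + 4)*(w - 3)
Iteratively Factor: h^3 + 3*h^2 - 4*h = (h - 1)*(h^2 + 4*h) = h*(h - 1)*(h + 4)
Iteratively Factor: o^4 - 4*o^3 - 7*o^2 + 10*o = (o - 5)*(o^3 + o^2 - 2*o) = o*(o - 5)*(o^2 + o - 2) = o*(o - 5)*(o + 2)*(o - 1)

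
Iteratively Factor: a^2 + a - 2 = (a - 1)*(a + 2)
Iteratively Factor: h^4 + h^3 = (h)*(h^3 + h^2) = h*(h + 1)*(h^2) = h^2*(h + 1)*(h)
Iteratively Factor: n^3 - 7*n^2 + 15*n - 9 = (n - 1)*(n^2 - 6*n + 9) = (n - 3)*(n - 1)*(n - 3)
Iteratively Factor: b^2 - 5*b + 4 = (b - 1)*(b - 4)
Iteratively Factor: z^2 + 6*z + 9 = (z + 3)*(z + 3)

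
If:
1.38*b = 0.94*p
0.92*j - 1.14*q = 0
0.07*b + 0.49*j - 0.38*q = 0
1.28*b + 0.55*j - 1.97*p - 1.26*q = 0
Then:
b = 0.00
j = 0.00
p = 0.00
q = 0.00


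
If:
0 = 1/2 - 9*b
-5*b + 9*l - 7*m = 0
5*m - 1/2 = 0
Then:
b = 1/18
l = 44/405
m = 1/10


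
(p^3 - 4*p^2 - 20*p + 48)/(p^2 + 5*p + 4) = (p^2 - 8*p + 12)/(p + 1)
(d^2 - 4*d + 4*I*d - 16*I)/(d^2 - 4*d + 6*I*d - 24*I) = (d + 4*I)/(d + 6*I)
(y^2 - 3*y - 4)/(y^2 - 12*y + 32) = (y + 1)/(y - 8)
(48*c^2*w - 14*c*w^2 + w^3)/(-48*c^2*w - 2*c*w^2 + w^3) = (-6*c + w)/(6*c + w)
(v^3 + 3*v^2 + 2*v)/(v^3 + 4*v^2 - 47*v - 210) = v*(v^2 + 3*v + 2)/(v^3 + 4*v^2 - 47*v - 210)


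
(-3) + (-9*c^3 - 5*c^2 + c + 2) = -9*c^3 - 5*c^2 + c - 1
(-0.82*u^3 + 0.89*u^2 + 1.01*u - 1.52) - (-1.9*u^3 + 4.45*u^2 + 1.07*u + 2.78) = 1.08*u^3 - 3.56*u^2 - 0.0600000000000001*u - 4.3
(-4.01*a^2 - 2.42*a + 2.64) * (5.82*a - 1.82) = -23.3382*a^3 - 6.7862*a^2 + 19.7692*a - 4.8048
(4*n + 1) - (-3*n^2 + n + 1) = 3*n^2 + 3*n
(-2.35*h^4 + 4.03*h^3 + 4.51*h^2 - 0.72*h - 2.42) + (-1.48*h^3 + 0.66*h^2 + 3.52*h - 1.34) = -2.35*h^4 + 2.55*h^3 + 5.17*h^2 + 2.8*h - 3.76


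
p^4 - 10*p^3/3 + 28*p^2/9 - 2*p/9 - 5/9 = (p - 5/3)*(p - 1)^2*(p + 1/3)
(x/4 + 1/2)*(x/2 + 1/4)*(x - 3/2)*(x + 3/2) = x^4/8 + 5*x^3/16 - 5*x^2/32 - 45*x/64 - 9/32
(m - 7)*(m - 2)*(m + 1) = m^3 - 8*m^2 + 5*m + 14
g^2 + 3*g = g*(g + 3)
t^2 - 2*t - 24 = (t - 6)*(t + 4)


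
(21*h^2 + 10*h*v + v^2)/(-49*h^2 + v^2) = (3*h + v)/(-7*h + v)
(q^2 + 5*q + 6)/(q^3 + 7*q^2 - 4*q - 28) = (q + 3)/(q^2 + 5*q - 14)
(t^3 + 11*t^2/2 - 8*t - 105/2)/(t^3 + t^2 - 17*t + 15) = (t + 7/2)/(t - 1)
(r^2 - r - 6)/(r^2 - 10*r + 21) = (r + 2)/(r - 7)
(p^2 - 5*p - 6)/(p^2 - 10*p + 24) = (p + 1)/(p - 4)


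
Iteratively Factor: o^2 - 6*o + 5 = (o - 5)*(o - 1)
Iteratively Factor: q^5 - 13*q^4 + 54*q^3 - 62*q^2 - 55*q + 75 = (q - 5)*(q^4 - 8*q^3 + 14*q^2 + 8*q - 15) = (q - 5)*(q - 1)*(q^3 - 7*q^2 + 7*q + 15) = (q - 5)^2*(q - 1)*(q^2 - 2*q - 3) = (q - 5)^2*(q - 1)*(q + 1)*(q - 3)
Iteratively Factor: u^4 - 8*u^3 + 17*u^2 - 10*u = (u)*(u^3 - 8*u^2 + 17*u - 10) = u*(u - 2)*(u^2 - 6*u + 5) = u*(u - 5)*(u - 2)*(u - 1)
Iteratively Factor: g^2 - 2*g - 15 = (g + 3)*(g - 5)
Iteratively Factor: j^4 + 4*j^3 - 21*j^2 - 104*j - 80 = (j + 4)*(j^3 - 21*j - 20) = (j - 5)*(j + 4)*(j^2 + 5*j + 4) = (j - 5)*(j + 1)*(j + 4)*(j + 4)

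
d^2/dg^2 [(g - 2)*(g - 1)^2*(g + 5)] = 12*g^2 + 6*g - 30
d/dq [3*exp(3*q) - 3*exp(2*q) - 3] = (9*exp(q) - 6)*exp(2*q)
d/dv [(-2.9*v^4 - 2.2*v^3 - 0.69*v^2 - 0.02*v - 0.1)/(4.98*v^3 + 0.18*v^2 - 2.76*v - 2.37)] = (-14.442*v^6 - 1.044*v^5 + 27.0522*v^4 + 39.8352*v^3 + 19.044*v^2 + 3.3066*v - 0.2286)/(24.8004*v^6 + 1.7928*v^5 - 27.4572*v^4 - 24.5988*v^3 + 6.7644*v^2 + 13.0824*v + 5.6169)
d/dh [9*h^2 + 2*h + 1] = 18*h + 2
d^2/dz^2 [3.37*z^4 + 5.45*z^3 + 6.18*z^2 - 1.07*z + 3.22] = 40.44*z^2 + 32.7*z + 12.36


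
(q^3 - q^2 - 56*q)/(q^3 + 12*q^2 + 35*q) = (q - 8)/(q + 5)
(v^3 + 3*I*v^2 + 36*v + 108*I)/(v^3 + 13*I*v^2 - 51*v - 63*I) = (v^2 + 36)/(v^2 + 10*I*v - 21)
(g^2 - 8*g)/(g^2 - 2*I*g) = (g - 8)/(g - 2*I)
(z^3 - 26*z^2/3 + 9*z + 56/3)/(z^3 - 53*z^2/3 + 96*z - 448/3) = (z + 1)/(z - 8)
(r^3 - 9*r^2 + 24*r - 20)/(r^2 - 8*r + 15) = (r^2 - 4*r + 4)/(r - 3)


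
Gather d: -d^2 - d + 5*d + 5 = -d^2 + 4*d + 5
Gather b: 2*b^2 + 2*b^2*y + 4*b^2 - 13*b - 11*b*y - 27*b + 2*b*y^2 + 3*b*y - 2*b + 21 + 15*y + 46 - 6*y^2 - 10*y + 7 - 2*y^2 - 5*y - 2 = b^2*(2*y + 6) + b*(2*y^2 - 8*y - 42) - 8*y^2 + 72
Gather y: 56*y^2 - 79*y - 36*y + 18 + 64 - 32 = 56*y^2 - 115*y + 50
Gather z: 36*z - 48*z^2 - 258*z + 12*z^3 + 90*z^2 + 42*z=12*z^3 + 42*z^2 - 180*z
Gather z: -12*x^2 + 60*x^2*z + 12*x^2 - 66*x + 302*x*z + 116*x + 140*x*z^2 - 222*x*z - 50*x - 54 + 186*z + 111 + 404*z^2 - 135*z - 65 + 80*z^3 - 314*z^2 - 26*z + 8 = 80*z^3 + z^2*(140*x + 90) + z*(60*x^2 + 80*x + 25)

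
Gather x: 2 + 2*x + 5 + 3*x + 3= 5*x + 10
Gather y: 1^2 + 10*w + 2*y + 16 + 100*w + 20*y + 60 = 110*w + 22*y + 77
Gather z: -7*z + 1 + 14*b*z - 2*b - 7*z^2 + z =-2*b - 7*z^2 + z*(14*b - 6) + 1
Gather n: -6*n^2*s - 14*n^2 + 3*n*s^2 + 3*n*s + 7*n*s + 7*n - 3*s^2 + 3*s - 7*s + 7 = n^2*(-6*s - 14) + n*(3*s^2 + 10*s + 7) - 3*s^2 - 4*s + 7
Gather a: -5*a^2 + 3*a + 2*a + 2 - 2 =-5*a^2 + 5*a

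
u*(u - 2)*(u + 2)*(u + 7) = u^4 + 7*u^3 - 4*u^2 - 28*u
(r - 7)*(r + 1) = r^2 - 6*r - 7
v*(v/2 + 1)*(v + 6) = v^3/2 + 4*v^2 + 6*v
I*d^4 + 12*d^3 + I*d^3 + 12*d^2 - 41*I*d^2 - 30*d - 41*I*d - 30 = (d - 6*I)*(d - 5*I)*(d - I)*(I*d + I)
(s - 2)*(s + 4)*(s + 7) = s^3 + 9*s^2 + 6*s - 56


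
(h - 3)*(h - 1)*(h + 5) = h^3 + h^2 - 17*h + 15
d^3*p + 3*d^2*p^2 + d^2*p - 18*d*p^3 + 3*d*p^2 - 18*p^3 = (d - 3*p)*(d + 6*p)*(d*p + p)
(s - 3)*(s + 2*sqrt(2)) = s^2 - 3*s + 2*sqrt(2)*s - 6*sqrt(2)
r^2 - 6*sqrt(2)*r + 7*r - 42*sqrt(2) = (r + 7)*(r - 6*sqrt(2))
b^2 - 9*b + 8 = (b - 8)*(b - 1)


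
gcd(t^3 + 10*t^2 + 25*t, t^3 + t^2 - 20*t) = t^2 + 5*t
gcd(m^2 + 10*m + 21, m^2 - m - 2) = 1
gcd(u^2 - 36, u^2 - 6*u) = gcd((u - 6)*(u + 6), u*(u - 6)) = u - 6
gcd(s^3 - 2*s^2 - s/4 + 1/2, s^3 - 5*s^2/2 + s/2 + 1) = s^2 - 3*s/2 - 1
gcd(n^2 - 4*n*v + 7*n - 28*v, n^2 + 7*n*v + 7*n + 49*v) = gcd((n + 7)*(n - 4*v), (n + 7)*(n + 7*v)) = n + 7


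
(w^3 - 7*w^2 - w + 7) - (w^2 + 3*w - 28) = w^3 - 8*w^2 - 4*w + 35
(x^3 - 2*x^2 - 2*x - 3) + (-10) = x^3 - 2*x^2 - 2*x - 13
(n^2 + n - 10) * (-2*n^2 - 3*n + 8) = -2*n^4 - 5*n^3 + 25*n^2 + 38*n - 80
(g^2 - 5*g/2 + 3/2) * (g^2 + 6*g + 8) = g^4 + 7*g^3/2 - 11*g^2/2 - 11*g + 12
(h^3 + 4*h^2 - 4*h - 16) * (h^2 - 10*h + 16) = h^5 - 6*h^4 - 28*h^3 + 88*h^2 + 96*h - 256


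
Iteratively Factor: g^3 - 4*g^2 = (g - 4)*(g^2) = g*(g - 4)*(g)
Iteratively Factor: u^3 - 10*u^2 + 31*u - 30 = (u - 5)*(u^2 - 5*u + 6) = (u - 5)*(u - 3)*(u - 2)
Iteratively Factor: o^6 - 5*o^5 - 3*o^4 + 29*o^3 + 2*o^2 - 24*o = (o + 1)*(o^5 - 6*o^4 + 3*o^3 + 26*o^2 - 24*o) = o*(o + 1)*(o^4 - 6*o^3 + 3*o^2 + 26*o - 24) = o*(o - 4)*(o + 1)*(o^3 - 2*o^2 - 5*o + 6) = o*(o - 4)*(o - 3)*(o + 1)*(o^2 + o - 2) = o*(o - 4)*(o - 3)*(o + 1)*(o + 2)*(o - 1)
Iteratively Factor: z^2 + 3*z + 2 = (z + 2)*(z + 1)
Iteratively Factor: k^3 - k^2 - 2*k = (k - 2)*(k^2 + k) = k*(k - 2)*(k + 1)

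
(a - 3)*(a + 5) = a^2 + 2*a - 15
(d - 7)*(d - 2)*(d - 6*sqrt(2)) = d^3 - 9*d^2 - 6*sqrt(2)*d^2 + 14*d + 54*sqrt(2)*d - 84*sqrt(2)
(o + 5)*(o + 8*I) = o^2 + 5*o + 8*I*o + 40*I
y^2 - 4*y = y*(y - 4)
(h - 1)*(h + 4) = h^2 + 3*h - 4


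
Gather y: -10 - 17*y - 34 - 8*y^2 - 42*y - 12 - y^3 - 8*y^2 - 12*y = -y^3 - 16*y^2 - 71*y - 56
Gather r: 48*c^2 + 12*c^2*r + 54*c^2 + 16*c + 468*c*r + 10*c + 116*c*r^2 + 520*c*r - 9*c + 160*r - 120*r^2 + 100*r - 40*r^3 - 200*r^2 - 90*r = 102*c^2 + 17*c - 40*r^3 + r^2*(116*c - 320) + r*(12*c^2 + 988*c + 170)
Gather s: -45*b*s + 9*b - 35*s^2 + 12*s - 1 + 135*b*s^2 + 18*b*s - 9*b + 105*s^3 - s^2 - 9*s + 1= 105*s^3 + s^2*(135*b - 36) + s*(3 - 27*b)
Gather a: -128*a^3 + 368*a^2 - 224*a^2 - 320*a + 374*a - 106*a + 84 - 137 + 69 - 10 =-128*a^3 + 144*a^2 - 52*a + 6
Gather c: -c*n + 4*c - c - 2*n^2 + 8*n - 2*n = c*(3 - n) - 2*n^2 + 6*n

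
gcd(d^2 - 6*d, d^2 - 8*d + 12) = d - 6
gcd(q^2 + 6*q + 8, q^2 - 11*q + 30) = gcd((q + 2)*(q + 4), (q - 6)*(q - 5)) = 1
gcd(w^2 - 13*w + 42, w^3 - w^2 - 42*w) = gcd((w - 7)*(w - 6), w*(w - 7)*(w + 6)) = w - 7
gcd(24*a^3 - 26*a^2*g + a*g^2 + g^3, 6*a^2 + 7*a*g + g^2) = 6*a + g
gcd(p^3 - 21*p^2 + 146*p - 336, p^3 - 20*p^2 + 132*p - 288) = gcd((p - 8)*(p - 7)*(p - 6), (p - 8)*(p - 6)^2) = p^2 - 14*p + 48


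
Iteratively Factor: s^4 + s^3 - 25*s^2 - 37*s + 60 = (s - 1)*(s^3 + 2*s^2 - 23*s - 60) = (s - 5)*(s - 1)*(s^2 + 7*s + 12) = (s - 5)*(s - 1)*(s + 3)*(s + 4)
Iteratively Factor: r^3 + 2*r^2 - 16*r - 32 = (r - 4)*(r^2 + 6*r + 8) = (r - 4)*(r + 4)*(r + 2)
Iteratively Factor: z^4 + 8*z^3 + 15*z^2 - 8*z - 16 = (z + 1)*(z^3 + 7*z^2 + 8*z - 16) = (z + 1)*(z + 4)*(z^2 + 3*z - 4) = (z - 1)*(z + 1)*(z + 4)*(z + 4)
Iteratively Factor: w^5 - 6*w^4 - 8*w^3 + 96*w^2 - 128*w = (w - 4)*(w^4 - 2*w^3 - 16*w^2 + 32*w) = (w - 4)^2*(w^3 + 2*w^2 - 8*w) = (w - 4)^2*(w + 4)*(w^2 - 2*w) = w*(w - 4)^2*(w + 4)*(w - 2)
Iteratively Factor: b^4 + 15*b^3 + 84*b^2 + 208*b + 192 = (b + 4)*(b^3 + 11*b^2 + 40*b + 48) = (b + 4)^2*(b^2 + 7*b + 12) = (b + 3)*(b + 4)^2*(b + 4)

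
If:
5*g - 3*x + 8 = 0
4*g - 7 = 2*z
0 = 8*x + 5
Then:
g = -79/40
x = -5/8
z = -149/20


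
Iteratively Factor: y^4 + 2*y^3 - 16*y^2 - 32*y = (y)*(y^3 + 2*y^2 - 16*y - 32) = y*(y - 4)*(y^2 + 6*y + 8) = y*(y - 4)*(y + 2)*(y + 4)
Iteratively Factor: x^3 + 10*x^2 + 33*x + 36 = (x + 4)*(x^2 + 6*x + 9) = (x + 3)*(x + 4)*(x + 3)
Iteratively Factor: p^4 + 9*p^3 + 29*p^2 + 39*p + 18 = (p + 2)*(p^3 + 7*p^2 + 15*p + 9) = (p + 2)*(p + 3)*(p^2 + 4*p + 3) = (p + 2)*(p + 3)^2*(p + 1)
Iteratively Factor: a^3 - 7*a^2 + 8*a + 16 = (a - 4)*(a^2 - 3*a - 4) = (a - 4)^2*(a + 1)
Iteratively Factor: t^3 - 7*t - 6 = (t + 2)*(t^2 - 2*t - 3) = (t - 3)*(t + 2)*(t + 1)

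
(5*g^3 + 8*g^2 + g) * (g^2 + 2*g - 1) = 5*g^5 + 18*g^4 + 12*g^3 - 6*g^2 - g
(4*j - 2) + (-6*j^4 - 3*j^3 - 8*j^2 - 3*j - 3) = -6*j^4 - 3*j^3 - 8*j^2 + j - 5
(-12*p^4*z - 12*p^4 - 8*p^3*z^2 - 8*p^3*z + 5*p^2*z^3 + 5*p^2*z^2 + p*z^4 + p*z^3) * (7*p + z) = -84*p^5*z - 84*p^5 - 68*p^4*z^2 - 68*p^4*z + 27*p^3*z^3 + 27*p^3*z^2 + 12*p^2*z^4 + 12*p^2*z^3 + p*z^5 + p*z^4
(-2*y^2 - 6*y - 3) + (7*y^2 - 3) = 5*y^2 - 6*y - 6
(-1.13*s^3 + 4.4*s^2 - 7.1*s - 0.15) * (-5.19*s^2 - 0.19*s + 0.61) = 5.8647*s^5 - 22.6213*s^4 + 35.3237*s^3 + 4.8115*s^2 - 4.3025*s - 0.0915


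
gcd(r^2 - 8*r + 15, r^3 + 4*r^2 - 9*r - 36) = r - 3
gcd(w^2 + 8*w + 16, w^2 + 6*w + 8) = w + 4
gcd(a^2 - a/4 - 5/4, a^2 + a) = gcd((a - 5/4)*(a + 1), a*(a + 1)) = a + 1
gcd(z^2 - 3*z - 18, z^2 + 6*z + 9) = z + 3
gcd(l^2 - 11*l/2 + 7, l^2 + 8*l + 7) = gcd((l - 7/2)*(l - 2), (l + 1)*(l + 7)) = 1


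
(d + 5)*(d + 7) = d^2 + 12*d + 35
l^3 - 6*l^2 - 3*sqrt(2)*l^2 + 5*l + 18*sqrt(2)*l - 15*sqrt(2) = (l - 5)*(l - 1)*(l - 3*sqrt(2))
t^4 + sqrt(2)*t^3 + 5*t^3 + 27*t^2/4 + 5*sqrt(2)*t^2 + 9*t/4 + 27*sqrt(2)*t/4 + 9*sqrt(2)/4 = (t + 1/2)*(t + 3/2)*(t + 3)*(t + sqrt(2))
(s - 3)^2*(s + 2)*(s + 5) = s^4 + s^3 - 23*s^2 + 3*s + 90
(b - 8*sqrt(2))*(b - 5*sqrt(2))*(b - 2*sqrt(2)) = b^3 - 15*sqrt(2)*b^2 + 132*b - 160*sqrt(2)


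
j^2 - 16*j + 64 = (j - 8)^2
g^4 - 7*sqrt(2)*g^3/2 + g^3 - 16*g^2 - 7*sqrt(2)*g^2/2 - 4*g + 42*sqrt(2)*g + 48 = (g - 3)*(g + 4)*(g - 4*sqrt(2))*(g + sqrt(2)/2)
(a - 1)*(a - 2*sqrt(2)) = a^2 - 2*sqrt(2)*a - a + 2*sqrt(2)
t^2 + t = t*(t + 1)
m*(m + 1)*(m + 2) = m^3 + 3*m^2 + 2*m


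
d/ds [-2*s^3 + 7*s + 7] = 7 - 6*s^2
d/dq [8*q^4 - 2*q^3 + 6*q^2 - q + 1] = 32*q^3 - 6*q^2 + 12*q - 1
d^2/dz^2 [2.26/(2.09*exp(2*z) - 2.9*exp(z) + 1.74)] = ((6.554 - 18.8936*exp(z))*(2.09*exp(2*z) - 2.9*exp(z) + 1.74) + 2.26*(4.18*exp(z) - 2.9)*(8.36*exp(z) - 5.8)*exp(z))*exp(z)/(2.09*exp(2*z) - 2.9*exp(z) + 1.74)^3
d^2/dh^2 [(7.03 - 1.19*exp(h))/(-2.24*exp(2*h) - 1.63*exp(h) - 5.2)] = (5.970944*exp(4*h) - 145.43984*exp(3*h) - 160.170528*exp(2*h) + 298.777313*exp(h) + 91.76388)*exp(h)/(11.239424*exp(6*h) + 24.536064*exp(5*h) + 96.128928*exp(4*h) + 118.248187*exp(3*h) + 223.15644*exp(2*h) + 132.2256*exp(h) + 140.608)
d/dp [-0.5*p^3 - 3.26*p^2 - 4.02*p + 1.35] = -1.5*p^2 - 6.52*p - 4.02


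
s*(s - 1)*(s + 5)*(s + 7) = s^4 + 11*s^3 + 23*s^2 - 35*s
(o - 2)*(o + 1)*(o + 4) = o^3 + 3*o^2 - 6*o - 8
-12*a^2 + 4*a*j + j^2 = (-2*a + j)*(6*a + j)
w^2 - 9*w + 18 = (w - 6)*(w - 3)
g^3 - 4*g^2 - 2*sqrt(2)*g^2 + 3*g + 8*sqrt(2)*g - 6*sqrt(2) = (g - 3)*(g - 1)*(g - 2*sqrt(2))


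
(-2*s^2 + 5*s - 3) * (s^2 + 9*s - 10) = -2*s^4 - 13*s^3 + 62*s^2 - 77*s + 30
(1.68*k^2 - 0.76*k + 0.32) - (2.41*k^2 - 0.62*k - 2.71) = -0.73*k^2 - 0.14*k + 3.03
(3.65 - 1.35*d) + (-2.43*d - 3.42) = 0.23 - 3.78*d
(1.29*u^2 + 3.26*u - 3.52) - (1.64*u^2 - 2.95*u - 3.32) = -0.35*u^2 + 6.21*u - 0.2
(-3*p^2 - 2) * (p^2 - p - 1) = -3*p^4 + 3*p^3 + p^2 + 2*p + 2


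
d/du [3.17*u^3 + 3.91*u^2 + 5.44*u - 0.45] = 9.51*u^2 + 7.82*u + 5.44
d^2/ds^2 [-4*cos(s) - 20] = 4*cos(s)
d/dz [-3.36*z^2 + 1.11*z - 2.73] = 1.11 - 6.72*z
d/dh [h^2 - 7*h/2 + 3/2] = 2*h - 7/2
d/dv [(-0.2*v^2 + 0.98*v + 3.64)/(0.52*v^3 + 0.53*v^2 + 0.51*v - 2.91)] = (0.104*v^4 - 1.0192*v^3 - 6.2998*v^2 - 2.6944*v - 4.7082)/(0.2704*v^6 + 0.5512*v^5 + 0.8113*v^4 - 2.4858*v^3 - 2.8245*v^2 - 2.9682*v + 8.4681)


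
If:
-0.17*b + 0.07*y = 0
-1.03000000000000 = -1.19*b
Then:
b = 0.87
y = 2.10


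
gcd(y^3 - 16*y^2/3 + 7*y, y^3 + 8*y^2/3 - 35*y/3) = y^2 - 7*y/3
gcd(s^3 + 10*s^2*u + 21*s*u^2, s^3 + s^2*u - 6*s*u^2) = s^2 + 3*s*u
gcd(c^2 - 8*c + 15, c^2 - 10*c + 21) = c - 3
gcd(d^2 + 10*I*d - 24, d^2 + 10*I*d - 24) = d^2 + 10*I*d - 24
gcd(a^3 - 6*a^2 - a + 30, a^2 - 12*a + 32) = 1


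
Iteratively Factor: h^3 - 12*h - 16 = (h - 4)*(h^2 + 4*h + 4) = (h - 4)*(h + 2)*(h + 2)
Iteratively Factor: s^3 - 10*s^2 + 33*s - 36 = (s - 3)*(s^2 - 7*s + 12) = (s - 4)*(s - 3)*(s - 3)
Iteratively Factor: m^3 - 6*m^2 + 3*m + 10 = (m + 1)*(m^2 - 7*m + 10) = (m - 2)*(m + 1)*(m - 5)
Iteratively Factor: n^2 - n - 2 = (n - 2)*(n + 1)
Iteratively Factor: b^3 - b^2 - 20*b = (b + 4)*(b^2 - 5*b) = (b - 5)*(b + 4)*(b)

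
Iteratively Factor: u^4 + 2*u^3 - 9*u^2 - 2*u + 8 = (u + 4)*(u^3 - 2*u^2 - u + 2) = (u - 2)*(u + 4)*(u^2 - 1) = (u - 2)*(u - 1)*(u + 4)*(u + 1)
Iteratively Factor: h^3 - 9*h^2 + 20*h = (h - 4)*(h^2 - 5*h) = h*(h - 4)*(h - 5)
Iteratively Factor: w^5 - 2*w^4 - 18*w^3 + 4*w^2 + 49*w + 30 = (w - 5)*(w^4 + 3*w^3 - 3*w^2 - 11*w - 6) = (w - 5)*(w + 1)*(w^3 + 2*w^2 - 5*w - 6) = (w - 5)*(w - 2)*(w + 1)*(w^2 + 4*w + 3) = (w - 5)*(w - 2)*(w + 1)*(w + 3)*(w + 1)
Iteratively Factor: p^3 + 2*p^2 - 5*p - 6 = (p - 2)*(p^2 + 4*p + 3) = (p - 2)*(p + 3)*(p + 1)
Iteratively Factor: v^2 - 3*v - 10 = (v - 5)*(v + 2)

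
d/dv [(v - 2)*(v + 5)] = 2*v + 3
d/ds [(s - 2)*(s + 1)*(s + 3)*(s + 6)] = 4*s^3 + 24*s^2 + 14*s - 36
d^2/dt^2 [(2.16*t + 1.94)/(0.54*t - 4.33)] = 11.232432/(0.54*t - 4.33)^3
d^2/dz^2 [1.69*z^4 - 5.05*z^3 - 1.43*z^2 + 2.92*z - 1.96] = 20.28*z^2 - 30.3*z - 2.86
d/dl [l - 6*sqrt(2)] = 1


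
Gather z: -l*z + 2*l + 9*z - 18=2*l + z*(9 - l) - 18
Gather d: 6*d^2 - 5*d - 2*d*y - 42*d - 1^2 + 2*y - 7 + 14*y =6*d^2 + d*(-2*y - 47) + 16*y - 8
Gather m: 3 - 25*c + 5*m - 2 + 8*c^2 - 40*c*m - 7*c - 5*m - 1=8*c^2 - 40*c*m - 32*c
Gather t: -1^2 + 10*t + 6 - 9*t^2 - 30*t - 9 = -9*t^2 - 20*t - 4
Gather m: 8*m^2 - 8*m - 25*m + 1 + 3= 8*m^2 - 33*m + 4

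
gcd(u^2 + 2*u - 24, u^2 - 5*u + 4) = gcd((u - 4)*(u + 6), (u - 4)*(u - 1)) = u - 4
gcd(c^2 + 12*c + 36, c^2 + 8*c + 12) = c + 6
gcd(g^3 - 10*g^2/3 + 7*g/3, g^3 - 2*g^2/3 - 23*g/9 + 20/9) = g - 1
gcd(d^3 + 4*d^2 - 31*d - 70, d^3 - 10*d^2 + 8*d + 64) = d + 2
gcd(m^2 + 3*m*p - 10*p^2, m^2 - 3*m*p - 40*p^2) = m + 5*p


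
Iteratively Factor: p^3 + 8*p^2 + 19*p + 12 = (p + 3)*(p^2 + 5*p + 4) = (p + 1)*(p + 3)*(p + 4)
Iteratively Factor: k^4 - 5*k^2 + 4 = (k + 2)*(k^3 - 2*k^2 - k + 2) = (k - 1)*(k + 2)*(k^2 - k - 2) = (k - 1)*(k + 1)*(k + 2)*(k - 2)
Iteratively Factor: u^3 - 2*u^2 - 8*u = (u + 2)*(u^2 - 4*u) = (u - 4)*(u + 2)*(u)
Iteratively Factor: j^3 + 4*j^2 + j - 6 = (j + 3)*(j^2 + j - 2) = (j + 2)*(j + 3)*(j - 1)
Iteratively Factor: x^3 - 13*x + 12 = (x - 3)*(x^2 + 3*x - 4) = (x - 3)*(x - 1)*(x + 4)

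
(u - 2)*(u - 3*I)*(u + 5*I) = u^3 - 2*u^2 + 2*I*u^2 + 15*u - 4*I*u - 30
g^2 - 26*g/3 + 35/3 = (g - 7)*(g - 5/3)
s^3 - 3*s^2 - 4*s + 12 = (s - 3)*(s - 2)*(s + 2)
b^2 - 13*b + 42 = (b - 7)*(b - 6)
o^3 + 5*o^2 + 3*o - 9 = (o - 1)*(o + 3)^2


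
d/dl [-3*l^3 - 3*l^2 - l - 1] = -9*l^2 - 6*l - 1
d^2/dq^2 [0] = 0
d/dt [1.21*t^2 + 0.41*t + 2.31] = 2.42*t + 0.41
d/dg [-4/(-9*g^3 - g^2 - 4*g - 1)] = 4*(-27*g^2 - 2*g - 4)/(9*g^3 + g^2 + 4*g + 1)^2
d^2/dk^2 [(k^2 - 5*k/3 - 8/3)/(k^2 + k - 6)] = 4*(-4*k^3 + 15*k^2 - 57*k + 11)/(3*(k^6 + 3*k^5 - 15*k^4 - 35*k^3 + 90*k^2 + 108*k - 216))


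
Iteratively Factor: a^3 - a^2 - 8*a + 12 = (a - 2)*(a^2 + a - 6) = (a - 2)*(a + 3)*(a - 2)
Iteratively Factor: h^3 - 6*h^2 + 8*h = (h - 4)*(h^2 - 2*h) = h*(h - 4)*(h - 2)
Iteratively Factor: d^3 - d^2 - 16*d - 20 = (d + 2)*(d^2 - 3*d - 10) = (d - 5)*(d + 2)*(d + 2)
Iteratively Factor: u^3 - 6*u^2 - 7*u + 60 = (u - 5)*(u^2 - u - 12) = (u - 5)*(u - 4)*(u + 3)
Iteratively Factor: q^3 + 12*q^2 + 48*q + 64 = (q + 4)*(q^2 + 8*q + 16) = (q + 4)^2*(q + 4)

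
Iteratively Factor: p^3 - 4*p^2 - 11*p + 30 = (p + 3)*(p^2 - 7*p + 10) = (p - 2)*(p + 3)*(p - 5)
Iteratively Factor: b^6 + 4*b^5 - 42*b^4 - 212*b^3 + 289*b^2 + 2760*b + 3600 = (b - 5)*(b^5 + 9*b^4 + 3*b^3 - 197*b^2 - 696*b - 720) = (b - 5)^2*(b^4 + 14*b^3 + 73*b^2 + 168*b + 144) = (b - 5)^2*(b + 3)*(b^3 + 11*b^2 + 40*b + 48) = (b - 5)^2*(b + 3)*(b + 4)*(b^2 + 7*b + 12) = (b - 5)^2*(b + 3)*(b + 4)^2*(b + 3)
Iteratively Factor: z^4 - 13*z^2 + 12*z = (z - 1)*(z^3 + z^2 - 12*z) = z*(z - 1)*(z^2 + z - 12) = z*(z - 1)*(z + 4)*(z - 3)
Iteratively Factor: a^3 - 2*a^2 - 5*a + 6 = (a + 2)*(a^2 - 4*a + 3) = (a - 1)*(a + 2)*(a - 3)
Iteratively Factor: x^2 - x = (x)*(x - 1)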